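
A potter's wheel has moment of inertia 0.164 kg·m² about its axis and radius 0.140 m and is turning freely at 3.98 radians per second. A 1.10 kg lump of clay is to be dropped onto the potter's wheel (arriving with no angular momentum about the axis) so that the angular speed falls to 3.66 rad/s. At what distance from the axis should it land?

No external torque acts about the axis; L_before = L_after.
I_p ω_i = (I_p + m r²) ω_f ⇒ m r² = I_p(ω_i/ω_f − 1) = 0.1640(3.98/3.66 − 1) = 0.01434 kg·m².
r = √(0.01434/1.10) = 0.1142 m.

r ≈ 0.114 m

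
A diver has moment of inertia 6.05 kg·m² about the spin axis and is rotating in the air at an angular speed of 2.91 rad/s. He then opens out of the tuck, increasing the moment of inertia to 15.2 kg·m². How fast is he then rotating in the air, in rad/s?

With no external torque about the axis, L is conserved: I₁ω₁ = I₂ω₂.
ω₂ = I₁ω₁ / I₂ = (6.050)(2.91 rad/s) / (15.20) = 1.158 rad/s.

ω₂ ≈ 1.16 rad/s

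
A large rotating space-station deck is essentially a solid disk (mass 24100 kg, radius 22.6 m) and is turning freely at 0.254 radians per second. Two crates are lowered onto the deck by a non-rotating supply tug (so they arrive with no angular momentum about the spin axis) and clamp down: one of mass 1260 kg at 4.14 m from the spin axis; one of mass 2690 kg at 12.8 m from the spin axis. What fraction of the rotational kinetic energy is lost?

fraction ≈ 0.0699

No external torque acts about the spin axis; L_before = L_after.
I_p = ½(24100)(22.6)² = 6.155e+06 kg·m².
Added inertia Σmr² = (1260)(4.14)² + (2690)(12.8)² = 4.623e+05 kg·m²; I_f = 6.155e+06 + 4.623e+05 = 6.617e+06 kg·m².
ω_f = I_p ω_i / I_f = (6.155e+06)(0.254) / 6.617e+06 = 0.2363 rad/s.
KE_i = ½(6.155e+06)(0.2540 rad/s)² = 1.985e+05 J; KE_f = ½(6.617e+06)(0.2363)² = 1.847e+05 J.
Fraction lost = 0.06987.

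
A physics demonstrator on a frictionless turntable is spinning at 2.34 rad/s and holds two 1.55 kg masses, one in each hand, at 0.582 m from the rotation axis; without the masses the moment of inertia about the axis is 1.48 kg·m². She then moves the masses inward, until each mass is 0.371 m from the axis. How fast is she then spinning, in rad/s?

ω₂ ≈ 3.11 rad/s

No external torque acts about the spin axis, so angular momentum is conserved.
I₁ = 1.48 + 2(1.55)(0.582)² = 2.530 kg·m²; I₂ = 1.48 + 2(1.55)(0.371)² = 1.907 kg·m².
ω₂ = I₁ω₁ / I₂ = (2.530)(2.34 rad/s) / (1.907) = 3.105 rad/s.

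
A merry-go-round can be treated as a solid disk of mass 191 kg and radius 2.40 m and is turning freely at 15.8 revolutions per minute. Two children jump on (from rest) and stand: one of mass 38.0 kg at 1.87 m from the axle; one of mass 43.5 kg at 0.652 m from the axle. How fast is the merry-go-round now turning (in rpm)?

ω_f ≈ 12.4 rpm

No external torque acts about the axle; L_before = L_after.
I_p = ½(191)(2.40)² = 550.1 kg·m².
Added inertia Σmr² = (38.0)(1.87)² + (43.5)(0.652)² = 151.4 kg·m²; I_f = 550.1 + 151.4 = 701.5 kg·m².
ω_f = I_p ω_i / I_f = (550.1)(15.8) / 701.5 = 12.39 rpm.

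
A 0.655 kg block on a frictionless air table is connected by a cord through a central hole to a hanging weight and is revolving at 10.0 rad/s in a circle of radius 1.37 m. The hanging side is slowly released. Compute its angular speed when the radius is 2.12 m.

ω₂ ≈ 4.18 rad/s

No torque about the axis ⇒ m r₁² ω₁ = m r₂² ω₂.
ω₂ = ω₁ (r₁/r₂)² = (10.0)(1.37/2.12)² = 4.176 rad/s.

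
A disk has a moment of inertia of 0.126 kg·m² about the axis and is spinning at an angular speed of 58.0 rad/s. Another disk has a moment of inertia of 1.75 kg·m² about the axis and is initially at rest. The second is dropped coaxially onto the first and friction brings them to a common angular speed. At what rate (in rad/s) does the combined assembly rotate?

|ω_f| ≈ 3.90 rad/s

No external torque acts about the common axis, so total angular momentum is conserved.
Taking A's sense as positive: L = (0.1260)(58.0) = 7.308 kg·m²·rad/s.
Combined I = 0.1260 + 1.750 = 1.876 kg·m².
ω_f = L / I = 7.308 / 1.876 = 3.896 rad/s.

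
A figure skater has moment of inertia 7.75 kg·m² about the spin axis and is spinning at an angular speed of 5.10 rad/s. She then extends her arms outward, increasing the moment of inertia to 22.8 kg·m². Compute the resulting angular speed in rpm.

ω₂ ≈ 16.6 rpm

Angular momentum about the spin axis is conserved since the torque about it is zero.
ω₂ = I₁ω₁ / I₂ = (7.750)(5.10 rad/s) / (22.80) = 1.734 rad/s = 16.55 rpm.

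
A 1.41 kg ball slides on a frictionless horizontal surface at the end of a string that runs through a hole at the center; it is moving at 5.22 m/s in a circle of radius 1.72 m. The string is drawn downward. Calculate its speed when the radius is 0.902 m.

Central (radial) force ⇒ zero torque about the center ⇒ m v r is constant.
v₂ = v₁ r₁ / r₂ = (5.22)(1.72) / (0.902) = 9.954 m/s.

v₂ ≈ 9.95 m/s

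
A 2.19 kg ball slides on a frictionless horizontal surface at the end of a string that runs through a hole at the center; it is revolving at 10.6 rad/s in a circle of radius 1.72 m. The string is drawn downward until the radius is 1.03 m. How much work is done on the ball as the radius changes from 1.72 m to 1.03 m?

W ≈ 651 J

No torque about the axis ⇒ m r₁² ω₁ = m r₂² ω₂.
ω₂ = ω₁ (r₁/r₂)² = (10.6)(1.72/1.03)² = 29.56 rad/s.
W = ΔKE = ½m(v₂² − v₁²) = 651.0 J.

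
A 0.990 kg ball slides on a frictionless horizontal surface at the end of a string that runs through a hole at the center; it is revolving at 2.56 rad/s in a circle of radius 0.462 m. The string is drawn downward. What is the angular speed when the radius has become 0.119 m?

No torque about the axis ⇒ m r₁² ω₁ = m r₂² ω₂.
ω₂ = ω₁ (r₁/r₂)² = (2.56)(0.462/0.119)² = 38.59 rad/s.

ω₂ ≈ 38.6 rad/s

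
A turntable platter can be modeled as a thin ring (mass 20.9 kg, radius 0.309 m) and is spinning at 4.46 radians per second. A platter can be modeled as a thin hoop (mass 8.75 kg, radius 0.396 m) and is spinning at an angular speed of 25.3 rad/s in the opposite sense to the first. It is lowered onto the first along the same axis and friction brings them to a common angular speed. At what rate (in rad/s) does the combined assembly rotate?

|ω_f| ≈ 7.67 rad/s

The coupling torques are internal; angular momentum about the shared axis is conserved.
Moments of inertia: I_A = (20.9)(0.309)² = 1.996 kg·m²; I_B = (8.75)(0.396)² = 1.372 kg·m².
Taking A's sense as positive: L = (1.996)(4.46) − (1.372)(25.3) = -25.81 kg·m²·rad/s.
Combined I = 1.996 + 1.372 = 3.368 kg·m².
ω_f = L / I = -25.81 / 3.368 = -7.665 rad/s.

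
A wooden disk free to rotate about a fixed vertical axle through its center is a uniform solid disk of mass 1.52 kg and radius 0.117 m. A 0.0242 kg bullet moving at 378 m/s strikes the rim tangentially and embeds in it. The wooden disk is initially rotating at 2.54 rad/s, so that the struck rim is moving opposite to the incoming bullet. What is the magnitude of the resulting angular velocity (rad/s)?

|ω_f| ≈ 97.2 rad/s

About the axle the impulsive forces during the collision are internal, so angular momentum about that axis is conserved.
I_p = ½(1.52)(0.117)² = 0.01040 kg·m². Taking the sense of the bullet's angular momentum as positive, L_{bullet} = m v R = (0.0242)(378)(0.117) = 1.070 kg·m²/s.
L_i = −I_p ω_p + m v R = −(0.01040)(2.54) + 1.070 = 1.044 kg·m²/s.
After sticking, I_f = I_p + m R² = 0.01040 + (0.0242)(0.117)² = 0.01073 kg·m².
ω_f = L_i / I_f = 1.044 / 0.01073 = 97.24 rad/s.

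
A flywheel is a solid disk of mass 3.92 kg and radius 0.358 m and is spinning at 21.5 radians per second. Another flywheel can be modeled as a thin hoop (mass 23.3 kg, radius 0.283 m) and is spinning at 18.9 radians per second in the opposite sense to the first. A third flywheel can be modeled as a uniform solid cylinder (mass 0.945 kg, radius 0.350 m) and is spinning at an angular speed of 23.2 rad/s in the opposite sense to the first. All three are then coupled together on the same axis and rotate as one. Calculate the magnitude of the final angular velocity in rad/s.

|ω_f| ≈ 14.3 rad/s

No external torque acts about the common axis, so total angular momentum is conserved.
Moments of inertia: I_A = ½(3.92)(0.358)² = 0.2512 kg·m²; I_B = (23.3)(0.283)² = 1.866 kg·m²; I_C = ½(0.945)(0.350)² = 0.05788 kg·m².
Taking A's sense as positive: L = (0.2512)(21.5) − (1.866)(18.9) − (0.05788)(23.2) = -31.21 kg·m²·rad/s.
Combined I = 0.2512 + 1.866 + 0.05788 = 2.175 kg·m².
ω_f = L / I = -31.21 / 2.175 = -14.35 rad/s.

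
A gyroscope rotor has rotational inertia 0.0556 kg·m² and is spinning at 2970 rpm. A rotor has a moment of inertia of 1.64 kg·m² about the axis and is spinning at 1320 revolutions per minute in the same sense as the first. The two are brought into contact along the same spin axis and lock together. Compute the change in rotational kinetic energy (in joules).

ΔKE ≈ -803 J

The coupling torques are internal; angular momentum about the shared axis is conserved.
Taking A's sense as positive: L = (0.05560)(2970) + (1.640)(1320) = 2330 kg·m²·rpm.
Combined I = 0.05560 + 1.640 = 1.696 kg·m².
ω_f = L / I = 2330 / 1.696 = 1374 rpm.
KE_i = ½ΣIω² = 18360 J; KE_f = ½(1.696)(143.9)² = 17550 J.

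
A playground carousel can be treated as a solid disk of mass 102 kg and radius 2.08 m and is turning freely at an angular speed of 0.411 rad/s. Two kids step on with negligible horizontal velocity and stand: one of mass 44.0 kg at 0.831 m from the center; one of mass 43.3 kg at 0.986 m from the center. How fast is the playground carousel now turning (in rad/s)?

ω_f ≈ 0.309 rad/s

The added mass arrives with no angular momentum about the center, and any external torque about the center is negligible, so the system's angular momentum is conserved.
I_p = ½(102)(2.08)² = 220.6 kg·m².
Added inertia Σmr² = (44.0)(0.831)² + (43.3)(0.986)² = 72.48 kg·m²; I_f = 220.6 + 72.48 = 293.1 kg·m².
ω_f = I_p ω_i / I_f = (220.6)(0.411) / 293.1 = 0.3094 rad/s.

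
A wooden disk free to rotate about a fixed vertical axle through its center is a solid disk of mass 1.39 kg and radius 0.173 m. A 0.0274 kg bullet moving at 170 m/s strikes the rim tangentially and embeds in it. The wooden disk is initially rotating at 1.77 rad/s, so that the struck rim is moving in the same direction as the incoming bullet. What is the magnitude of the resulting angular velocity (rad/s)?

The axle reaction passes through the axle and exerts no torque about it; angular momentum about the axle is conserved through the impact.
I_p = ½(1.39)(0.173)² = 0.02080 kg·m². Taking the sense of the bullet's angular momentum as positive, L_{bullet} = m v R = (0.0274)(170)(0.173) = 0.8058 kg·m²/s.
L_i = +I_p ω_p + m v R = +(0.02080)(1.77) + 0.8058 = 0.8427 kg·m²/s.
After sticking, I_f = I_p + m R² = 0.02080 + (0.0274)(0.173)² = 0.02162 kg·m².
ω_f = L_i / I_f = 0.8427 / 0.02162 = 38.97 rad/s.

|ω_f| ≈ 39.0 rad/s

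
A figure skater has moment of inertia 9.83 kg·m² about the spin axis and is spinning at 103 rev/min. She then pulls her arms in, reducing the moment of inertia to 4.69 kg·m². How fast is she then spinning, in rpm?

Angular momentum about the spin axis is conserved since the torque about it is zero.
ω₂ = I₁ω₁ / I₂ = (9.830)(103 rpm) / (4.690) = 215.9 rpm.

ω₂ ≈ 216 rpm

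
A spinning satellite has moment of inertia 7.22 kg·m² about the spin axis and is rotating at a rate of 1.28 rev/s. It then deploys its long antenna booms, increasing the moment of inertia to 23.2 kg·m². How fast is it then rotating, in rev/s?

No external torque acts about the spin axis, so angular momentum is conserved.
ω₂ = I₁ω₁ / I₂ = (7.220)(1.28 rev/s) / (23.20) = 0.3983 rev/s.

ω₂ ≈ 0.398 rev/s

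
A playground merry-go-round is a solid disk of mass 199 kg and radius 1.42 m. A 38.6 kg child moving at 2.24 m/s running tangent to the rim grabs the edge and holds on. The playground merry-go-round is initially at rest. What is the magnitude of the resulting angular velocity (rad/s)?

The axle reaction passes through the axle and exerts no torque about it; angular momentum about the axle is conserved through the impact.
I_p = ½(199)(1.42)² = 200.6 kg·m². Taking the sense of the child's angular momentum as positive, L_{child} = m v R = (38.6)(2.24)(1.42) = 122.8 kg·m²/s.
L_i = 0 + 122.8 = 122.8 kg·m²/s.
After sticking, I_f = I_p + m R² = 200.6 + (38.6)(1.42)² = 278.5 kg·m².
ω_f = L_i / I_f = 122.8 / 278.5 = 0.4409 rad/s.

|ω_f| ≈ 0.441 rad/s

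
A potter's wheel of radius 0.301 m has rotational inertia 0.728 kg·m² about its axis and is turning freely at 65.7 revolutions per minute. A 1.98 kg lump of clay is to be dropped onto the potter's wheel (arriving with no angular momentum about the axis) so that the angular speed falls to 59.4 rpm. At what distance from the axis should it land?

r ≈ 0.197 m

No external torque acts about the axis; L_before = L_after.
I_p ω_i = (I_p + m r²) ω_f ⇒ m r² = I_p(ω_i/ω_f − 1) = 0.7280(65.7/59.4 − 1) = 0.07721 kg·m².
r = √(0.07721/1.98) = 0.1975 m.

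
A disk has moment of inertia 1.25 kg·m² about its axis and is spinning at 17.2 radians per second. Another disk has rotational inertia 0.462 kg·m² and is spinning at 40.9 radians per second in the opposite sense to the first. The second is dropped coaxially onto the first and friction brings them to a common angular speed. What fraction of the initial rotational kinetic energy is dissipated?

fraction ≈ 0.997

The coupling torques are internal; angular momentum about the shared axis is conserved.
Taking A's sense as positive: L = (1.250)(17.2) − (0.4620)(40.9) = 2.604 kg·m²·rad/s.
Combined I = 1.250 + 0.4620 = 1.712 kg·m².
ω_f = L / I = 2.604 / 1.712 = 1.521 rad/s.
KE_i = ½ΣIω² = 571.3 J; KE_f = ½(1.712)(1.521)² = 1.981 J.
Fraction dissipated = (KE_i − KE_f)/KE_i = 0.9965.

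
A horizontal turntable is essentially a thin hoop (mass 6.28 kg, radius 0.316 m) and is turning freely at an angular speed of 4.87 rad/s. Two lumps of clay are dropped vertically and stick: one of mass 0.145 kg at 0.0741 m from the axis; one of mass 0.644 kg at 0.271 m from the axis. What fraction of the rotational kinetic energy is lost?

fraction ≈ 0.0712

No external torque acts about the axis; L_before = L_after.
I_p = (6.28)(0.316)² = 0.6271 kg·m².
Added inertia Σmr² = (0.145)(0.0741)² + (0.644)(0.271)² = 0.04809 kg·m²; I_f = 0.6271 + 0.04809 = 0.6752 kg·m².
ω_f = I_p ω_i / I_f = (0.6271)(4.87) / 0.6752 = 4.523 rad/s.
KE_i = ½(0.6271)(4.870 rad/s)² = 7.436 J; KE_f = ½(0.6752)(4.523)² = 6.907 J.
Fraction lost = 0.07123.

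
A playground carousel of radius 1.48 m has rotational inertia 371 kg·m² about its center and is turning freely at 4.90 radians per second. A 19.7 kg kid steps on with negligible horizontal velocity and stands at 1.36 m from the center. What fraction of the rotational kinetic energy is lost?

fraction ≈ 0.0894

No external torque acts about the center; L_before = L_after.
Added inertia Σmr² = (19.7)(1.36)² = 36.44 kg·m²; I_f = 371.0 + 36.44 = 407.4 kg·m².
ω_f = I_p ω_i / I_f = (371.0)(4.90) / 407.4 = 4.462 rad/s.
KE_i = ½(371.0)(4.900 rad/s)² = 4454 J; KE_f = ½(407.4)(4.462)² = 4056 J.
Fraction lost = 0.08943.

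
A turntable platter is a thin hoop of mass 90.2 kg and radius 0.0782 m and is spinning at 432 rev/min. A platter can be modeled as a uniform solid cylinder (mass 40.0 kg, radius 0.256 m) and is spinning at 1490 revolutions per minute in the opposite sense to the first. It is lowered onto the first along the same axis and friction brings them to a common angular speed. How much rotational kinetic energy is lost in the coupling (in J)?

No external torque acts about the common axis, so total angular momentum is conserved.
Moments of inertia: I_A = (90.2)(0.0782)² = 0.5516 kg·m²; I_B = ½(40.0)(0.256)² = 1.311 kg·m².
Taking A's sense as positive: L = (0.5516)(432) − (1.311)(1490) = -1715 kg·m²·rpm.
Combined I = 0.5516 + 1.311 = 1.862 kg·m².
ω_f = L / I = -1715 / 1.862 = -920.7 rpm.
KE_i = ½ΣIω² = 16520 J; KE_f = ½(1.862)(96.42)² = 8656 J.

ΔKE lost ≈ 7860 J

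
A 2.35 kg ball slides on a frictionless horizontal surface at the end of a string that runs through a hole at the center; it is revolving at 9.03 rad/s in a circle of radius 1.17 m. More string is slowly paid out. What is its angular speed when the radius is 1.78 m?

ω₂ ≈ 3.90 rad/s

No torque about the axis ⇒ m r₁² ω₁ = m r₂² ω₂.
ω₂ = ω₁ (r₁/r₂)² = (9.03)(1.17/1.78)² = 3.901 rad/s.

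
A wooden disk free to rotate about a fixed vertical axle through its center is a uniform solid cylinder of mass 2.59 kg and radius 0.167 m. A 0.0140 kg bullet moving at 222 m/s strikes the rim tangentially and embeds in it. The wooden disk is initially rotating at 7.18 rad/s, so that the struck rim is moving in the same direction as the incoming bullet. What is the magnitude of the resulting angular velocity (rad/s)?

|ω_f| ≈ 21.3 rad/s

About the axle the impulsive forces during the collision are internal, so angular momentum about that axis is conserved.
I_p = ½(2.59)(0.167)² = 0.03612 kg·m². Taking the sense of the bullet's angular momentum as positive, L_{bullet} = m v R = (0.0140)(222)(0.167) = 0.5190 kg·m²/s.
L_i = +I_p ω_p + m v R = +(0.03612)(7.18) + 0.5190 = 0.7784 kg·m²/s.
After sticking, I_f = I_p + m R² = 0.03612 + (0.0140)(0.167)² = 0.03651 kg·m².
ω_f = L_i / I_f = 0.7784 / 0.03651 = 21.32 rad/s.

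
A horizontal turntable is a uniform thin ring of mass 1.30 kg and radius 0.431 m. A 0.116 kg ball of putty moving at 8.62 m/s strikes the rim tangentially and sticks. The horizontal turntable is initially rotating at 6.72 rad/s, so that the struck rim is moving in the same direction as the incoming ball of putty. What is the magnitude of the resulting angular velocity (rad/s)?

The axle reaction passes through the axle and exerts no torque about it; angular momentum about the axle is conserved through the impact.
I_p = (1.30)(0.431)² = 0.2415 kg·m². Taking the sense of the ball of putty's angular momentum as positive, L_{ball} = m v R = (0.116)(8.62)(0.431) = 0.4310 kg·m²/s.
L_i = +I_p ω_p + m v R = +(0.2415)(6.72) + 0.4310 = 2.054 kg·m²/s.
After sticking, I_f = I_p + m R² = 0.2415 + (0.116)(0.431)² = 0.2630 kg·m².
ω_f = L_i / I_f = 2.054 / 0.2630 = 7.808 rad/s.

|ω_f| ≈ 7.81 rad/s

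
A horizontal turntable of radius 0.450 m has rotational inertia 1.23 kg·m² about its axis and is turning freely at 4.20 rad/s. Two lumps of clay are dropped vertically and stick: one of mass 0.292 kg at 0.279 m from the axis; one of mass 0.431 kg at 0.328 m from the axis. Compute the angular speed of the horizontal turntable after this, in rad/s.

ω_f ≈ 3.98 rad/s

No external torque acts about the axis; L_before = L_after.
Added inertia Σmr² = (0.292)(0.279)² + (0.431)(0.328)² = 0.06910 kg·m²; I_f = 1.230 + 0.06910 = 1.299 kg·m².
ω_f = I_p ω_i / I_f = (1.230)(4.20) / 1.299 = 3.977 rad/s.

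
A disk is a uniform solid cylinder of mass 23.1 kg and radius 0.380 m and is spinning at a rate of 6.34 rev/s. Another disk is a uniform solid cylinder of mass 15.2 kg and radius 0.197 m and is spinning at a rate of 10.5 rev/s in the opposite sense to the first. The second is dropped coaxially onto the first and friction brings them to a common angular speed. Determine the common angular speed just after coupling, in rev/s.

No external torque acts about the common axis, so total angular momentum is conserved.
Moments of inertia: I_A = ½(23.1)(0.380)² = 1.668 kg·m²; I_B = ½(15.2)(0.197)² = 0.2949 kg·m².
Taking A's sense as positive: L = (1.668)(6.34) − (0.2949)(10.5) = 7.477 kg·m²·rev/s.
Combined I = 1.668 + 0.2949 = 1.963 kg·m².
ω_f = L / I = 7.477 / 1.963 = 3.809 rev/s.

|ω_f| ≈ 3.81 rev/s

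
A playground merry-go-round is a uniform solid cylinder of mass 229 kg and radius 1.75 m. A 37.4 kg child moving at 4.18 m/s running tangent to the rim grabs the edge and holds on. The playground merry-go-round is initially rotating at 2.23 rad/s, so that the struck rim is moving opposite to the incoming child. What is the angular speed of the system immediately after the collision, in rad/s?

The axle reaction passes through the axle and exerts no torque about it; angular momentum about the axle is conserved through the impact.
I_p = ½(229)(1.75)² = 350.7 kg·m². Taking the sense of the child's angular momentum as positive, L_{child} = m v R = (37.4)(4.18)(1.75) = 273.6 kg·m²/s.
L_i = −I_p ω_p + m v R = −(350.7)(2.23) + 273.6 = -508.4 kg·m²/s.
After sticking, I_f = I_p + m R² = 350.7 + (37.4)(1.75)² = 465.2 kg·m².
ω_f = L_i / I_f = -508.4 / 465.2 = -1.093 rad/s.

|ω_f| ≈ 1.09 rad/s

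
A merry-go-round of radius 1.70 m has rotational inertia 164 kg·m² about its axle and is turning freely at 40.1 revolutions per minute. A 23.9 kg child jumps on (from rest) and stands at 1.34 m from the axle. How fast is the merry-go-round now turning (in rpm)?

ω_f ≈ 31.8 rpm

The added mass arrives with no angular momentum about the axle, and any external torque about the axle is negligible, so the system's angular momentum is conserved.
Added inertia Σmr² = (23.9)(1.34)² = 42.91 kg·m²; I_f = 164.0 + 42.91 = 206.9 kg·m².
ω_f = I_p ω_i / I_f = (164.0)(40.1) / 206.9 = 31.78 rpm.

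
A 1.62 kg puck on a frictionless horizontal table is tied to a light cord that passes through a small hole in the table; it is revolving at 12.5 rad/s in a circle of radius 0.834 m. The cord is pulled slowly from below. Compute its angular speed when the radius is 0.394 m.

The constraining force is radial, so m r² ω about the center is conserved.
ω₂ = ω₁ (r₁/r₂)² = (12.5)(0.834/0.394)² = 56.01 rad/s.

ω₂ ≈ 56.0 rad/s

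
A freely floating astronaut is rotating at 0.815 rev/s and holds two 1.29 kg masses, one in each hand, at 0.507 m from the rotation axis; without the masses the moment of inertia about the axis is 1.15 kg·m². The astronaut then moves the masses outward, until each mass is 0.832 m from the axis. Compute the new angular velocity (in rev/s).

ω₂ ≈ 0.503 rev/s

With no external torque about the axis, L is conserved: I₁ω₁ = I₂ω₂.
I₁ = 1.15 + 2(1.29)(0.507)² = 1.813 kg·m²; I₂ = 1.15 + 2(1.29)(0.832)² = 2.936 kg·m².
ω₂ = I₁ω₁ / I₂ = (1.813)(0.815 rev/s) / (2.936) = 0.5033 rev/s.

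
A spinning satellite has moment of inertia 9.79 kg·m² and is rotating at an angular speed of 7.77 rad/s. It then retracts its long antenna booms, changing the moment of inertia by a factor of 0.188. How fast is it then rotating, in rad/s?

With no external torque about the axis, L is conserved: I₁ω₁ = I₂ω₂.
I₂ = 0.188 × 9.79 = 1.841 kg·m².
ω₂ = I₁ω₁ / I₂ = (9.790)(7.77 rad/s) / (1.841) = 41.33 rad/s.

ω₂ ≈ 41.3 rad/s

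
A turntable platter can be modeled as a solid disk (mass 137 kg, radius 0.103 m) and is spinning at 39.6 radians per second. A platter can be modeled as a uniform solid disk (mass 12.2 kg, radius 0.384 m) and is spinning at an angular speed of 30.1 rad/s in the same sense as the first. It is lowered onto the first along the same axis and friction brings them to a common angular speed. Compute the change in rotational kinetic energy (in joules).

No external torque acts about the common axis, so total angular momentum is conserved.
Moments of inertia: I_A = ½(137)(0.103)² = 0.7267 kg·m²; I_B = ½(12.2)(0.384)² = 0.8995 kg·m².
Taking A's sense as positive: L = (0.7267)(39.6) + (0.8995)(30.1) = 55.85 kg·m²·rad/s.
Combined I = 0.7267 + 0.8995 = 1.626 kg·m².
ω_f = L / I = 55.85 / 1.626 = 34.35 rad/s.
KE_i = ½ΣIω² = 977.3 J; KE_f = ½(1.626)(34.35)² = 959.1 J.

ΔKE ≈ -18.1 J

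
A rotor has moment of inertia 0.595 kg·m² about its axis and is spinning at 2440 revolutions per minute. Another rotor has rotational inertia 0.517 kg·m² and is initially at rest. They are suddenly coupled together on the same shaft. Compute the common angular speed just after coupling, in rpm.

The coupling torques are internal; angular momentum about the shared axis is conserved.
Taking A's sense as positive: L = (0.5950)(2440) = 1452 kg·m²·rpm.
Combined I = 0.5950 + 0.5170 = 1.112 kg·m².
ω_f = L / I = 1452 / 1.112 = 1306 rpm.

|ω_f| ≈ 1310 rpm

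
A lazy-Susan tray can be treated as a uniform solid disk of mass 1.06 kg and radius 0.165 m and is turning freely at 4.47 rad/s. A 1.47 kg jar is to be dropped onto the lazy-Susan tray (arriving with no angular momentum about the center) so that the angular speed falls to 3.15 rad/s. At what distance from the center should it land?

r ≈ 0.0641 m

No external torque acts about the center; L_before = L_after.
I_p = ½(1.06)(0.165)² = 0.01443 kg·m².
I_p ω_i = (I_p + m r²) ω_f ⇒ m r² = I_p(ω_i/ω_f − 1) = 0.01443(4.47/3.15 − 1) = 0.006047 kg·m².
r = √(0.006047/1.47) = 0.06413 m.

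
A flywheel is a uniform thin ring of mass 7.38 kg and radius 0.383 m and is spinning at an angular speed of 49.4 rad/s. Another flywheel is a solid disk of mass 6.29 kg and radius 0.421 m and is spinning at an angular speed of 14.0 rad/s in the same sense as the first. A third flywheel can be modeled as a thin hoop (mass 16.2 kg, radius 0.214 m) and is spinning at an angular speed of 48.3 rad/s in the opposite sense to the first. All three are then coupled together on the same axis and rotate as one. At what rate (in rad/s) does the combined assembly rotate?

The coupling torques are internal; angular momentum about the shared axis is conserved.
Moments of inertia: I_A = (7.38)(0.383)² = 1.083 kg·m²; I_B = ½(6.29)(0.421)² = 0.5574 kg·m²; I_C = (16.2)(0.214)² = 0.7419 kg·m².
Taking A's sense as positive: L = (1.083)(49.4) + (0.5574)(14.0) − (0.7419)(48.3) = 25.45 kg·m²·rad/s.
Combined I = 1.083 + 0.5574 + 0.7419 = 2.382 kg·m².
ω_f = L / I = 25.45 / 2.382 = 10.68 rad/s.

|ω_f| ≈ 10.7 rad/s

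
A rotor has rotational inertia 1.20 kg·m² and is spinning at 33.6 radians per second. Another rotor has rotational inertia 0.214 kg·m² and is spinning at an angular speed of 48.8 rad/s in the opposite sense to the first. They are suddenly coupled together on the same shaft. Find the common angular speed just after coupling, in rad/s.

The coupling torques are internal; angular momentum about the shared axis is conserved.
Taking A's sense as positive: L = (1.200)(33.6) − (0.2140)(48.8) = 29.88 kg·m²·rad/s.
Combined I = 1.200 + 0.2140 = 1.414 kg·m².
ω_f = L / I = 29.88 / 1.414 = 21.13 rad/s.

|ω_f| ≈ 21.1 rad/s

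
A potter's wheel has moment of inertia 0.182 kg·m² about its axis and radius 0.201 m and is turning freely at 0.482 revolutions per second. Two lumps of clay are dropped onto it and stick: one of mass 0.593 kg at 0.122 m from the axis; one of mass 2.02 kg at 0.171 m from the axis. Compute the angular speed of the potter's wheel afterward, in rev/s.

The added mass arrives with no angular momentum about the axis, and any external torque about the axis is negligible, so the system's angular momentum is conserved.
Added inertia Σmr² = (0.593)(0.122)² + (2.02)(0.171)² = 0.06789 kg·m²; I_f = 0.1820 + 0.06789 = 0.2499 kg·m².
ω_f = I_p ω_i / I_f = (0.1820)(0.482) / 0.2499 = 0.3510 rev/s.

ω_f ≈ 0.351 rev/s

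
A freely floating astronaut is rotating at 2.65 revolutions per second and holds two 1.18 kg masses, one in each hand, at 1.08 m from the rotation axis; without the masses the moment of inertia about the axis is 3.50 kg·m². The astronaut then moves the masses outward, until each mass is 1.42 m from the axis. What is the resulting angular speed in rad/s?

With no external torque about the axis, L is conserved: I₁ω₁ = I₂ω₂.
I₁ = 3.50 + 2(1.18)(1.08)² = 6.253 kg·m²; I₂ = 3.50 + 2(1.18)(1.42)² = 8.259 kg·m².
ω₂ = I₁ω₁ / I₂ = (6.253)(2.65 rev/s) / (8.259) = 2.006 rev/s = 12.61 rad/s.

ω₂ ≈ 12.6 rad/s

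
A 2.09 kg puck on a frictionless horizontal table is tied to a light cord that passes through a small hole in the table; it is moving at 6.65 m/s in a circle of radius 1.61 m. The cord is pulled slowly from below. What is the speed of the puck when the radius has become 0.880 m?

Central (radial) force ⇒ zero torque about the center ⇒ m v r is constant.
v₂ = v₁ r₁ / r₂ = (6.65)(1.61) / (0.880) = 12.17 m/s.

v₂ ≈ 12.2 m/s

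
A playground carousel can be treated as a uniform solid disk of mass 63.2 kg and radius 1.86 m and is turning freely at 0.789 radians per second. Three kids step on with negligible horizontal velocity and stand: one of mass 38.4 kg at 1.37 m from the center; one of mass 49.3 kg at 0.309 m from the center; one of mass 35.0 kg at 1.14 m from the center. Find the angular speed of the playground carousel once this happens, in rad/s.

ω_f ≈ 0.372 rad/s

The added mass arrives with no angular momentum about the center, and any external torque about the center is negligible, so the system's angular momentum is conserved.
I_p = ½(63.2)(1.86)² = 109.3 kg·m².
Added inertia Σmr² = (38.4)(1.37)² + (49.3)(0.309)² + (35.0)(1.14)² = 122.3 kg·m²; I_f = 109.3 + 122.3 = 231.6 kg·m².
ω_f = I_p ω_i / I_f = (109.3)(0.789) / 231.6 = 0.3725 rad/s.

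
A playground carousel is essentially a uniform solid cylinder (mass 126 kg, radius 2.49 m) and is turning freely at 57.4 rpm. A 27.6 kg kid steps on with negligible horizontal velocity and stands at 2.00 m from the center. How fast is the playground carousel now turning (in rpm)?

The added mass arrives with no angular momentum about the center, and any external torque about the center is negligible, so the system's angular momentum is conserved.
I_p = ½(126)(2.49)² = 390.6 kg·m².
Added inertia Σmr² = (27.6)(2.00)² = 110.4 kg·m²; I_f = 390.6 + 110.4 = 501.0 kg·m².
ω_f = I_p ω_i / I_f = (390.6)(57.4) / 501.0 = 44.75 rpm.

ω_f ≈ 44.8 rpm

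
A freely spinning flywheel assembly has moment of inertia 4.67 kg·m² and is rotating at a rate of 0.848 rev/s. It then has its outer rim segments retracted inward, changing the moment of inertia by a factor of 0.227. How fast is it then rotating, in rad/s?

No external torque acts about the spin axis, so angular momentum is conserved.
I₂ = 0.227 × 4.67 = 1.060 kg·m².
ω₂ = I₁ω₁ / I₂ = (4.670)(0.848 rev/s) / (1.060) = 3.736 rev/s = 23.47 rad/s.

ω₂ ≈ 23.5 rad/s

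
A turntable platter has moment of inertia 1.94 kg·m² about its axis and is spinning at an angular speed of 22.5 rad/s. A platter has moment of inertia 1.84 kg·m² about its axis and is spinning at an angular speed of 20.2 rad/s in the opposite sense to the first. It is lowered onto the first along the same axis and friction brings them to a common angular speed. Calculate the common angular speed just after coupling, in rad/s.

|ω_f| ≈ 1.71 rad/s

No external torque acts about the common axis, so total angular momentum is conserved.
Taking A's sense as positive: L = (1.940)(22.5) − (1.840)(20.2) = 6.482 kg·m²·rad/s.
Combined I = 1.940 + 1.840 = 3.780 kg·m².
ω_f = L / I = 6.482 / 3.780 = 1.715 rad/s.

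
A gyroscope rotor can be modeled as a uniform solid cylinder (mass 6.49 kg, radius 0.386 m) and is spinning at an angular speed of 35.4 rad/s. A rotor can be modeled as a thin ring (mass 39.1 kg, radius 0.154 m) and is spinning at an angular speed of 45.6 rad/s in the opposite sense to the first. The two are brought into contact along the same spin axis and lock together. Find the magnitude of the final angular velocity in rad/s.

The coupling torques are internal; angular momentum about the shared axis is conserved.
Moments of inertia: I_A = ½(6.49)(0.386)² = 0.4835 kg·m²; I_B = (39.1)(0.154)² = 0.9273 kg·m².
Taking A's sense as positive: L = (0.4835)(35.4) − (0.9273)(45.6) = -25.17 kg·m²·rad/s.
Combined I = 0.4835 + 0.9273 = 1.411 kg·m².
ω_f = L / I = -25.17 / 1.411 = -17.84 rad/s.

|ω_f| ≈ 17.8 rad/s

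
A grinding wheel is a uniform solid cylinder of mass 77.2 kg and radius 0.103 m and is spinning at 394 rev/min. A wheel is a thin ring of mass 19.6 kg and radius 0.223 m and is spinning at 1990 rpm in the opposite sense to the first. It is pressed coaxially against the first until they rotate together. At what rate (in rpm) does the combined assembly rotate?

The coupling torques are internal; angular momentum about the shared axis is conserved.
Moments of inertia: I_A = ½(77.2)(0.103)² = 0.4095 kg·m²; I_B = (19.6)(0.223)² = 0.9747 kg·m².
Taking A's sense as positive: L = (0.4095)(394) − (0.9747)(1990) = -1778 kg·m²·rpm.
Combined I = 0.4095 + 0.9747 = 1.384 kg·m².
ω_f = L / I = -1778 / 1.384 = -1285 rpm.

|ω_f| ≈ 1280 rpm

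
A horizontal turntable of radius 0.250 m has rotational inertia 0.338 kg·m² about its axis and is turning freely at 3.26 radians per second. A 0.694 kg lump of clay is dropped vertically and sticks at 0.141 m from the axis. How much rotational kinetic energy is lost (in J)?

energy lost ≈ 0.0704 J

The added mass arrives with no angular momentum about the axis, and any external torque about the axis is negligible, so the system's angular momentum is conserved.
Added inertia Σmr² = (0.694)(0.141)² = 0.01380 kg·m²; I_f = 0.3380 + 0.01380 = 0.3518 kg·m².
ω_f = I_p ω_i / I_f = (0.3380)(3.26) / 0.3518 = 3.132 rad/s.
KE_i = ½(0.3380)(3.260 rad/s)² = 1.796 J; KE_f = ½(0.3518)(3.132)² = 1.726 J.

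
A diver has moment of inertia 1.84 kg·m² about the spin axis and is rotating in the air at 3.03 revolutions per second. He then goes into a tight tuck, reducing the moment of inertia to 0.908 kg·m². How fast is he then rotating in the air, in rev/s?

Angular momentum about the spin axis is conserved since the torque about it is zero.
ω₂ = I₁ω₁ / I₂ = (1.840)(3.03 rev/s) / (0.9080) = 6.140 rev/s.

ω₂ ≈ 6.14 rev/s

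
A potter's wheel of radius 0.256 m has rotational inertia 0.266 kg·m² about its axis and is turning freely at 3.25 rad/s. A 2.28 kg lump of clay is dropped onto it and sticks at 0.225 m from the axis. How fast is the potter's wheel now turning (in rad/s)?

ω_f ≈ 2.27 rad/s

The added mass arrives with no angular momentum about the axis, and any external torque about the axis is negligible, so the system's angular momentum is conserved.
Added inertia Σmr² = (2.28)(0.225)² = 0.1154 kg·m²; I_f = 0.2660 + 0.1154 = 0.3814 kg·m².
ω_f = I_p ω_i / I_f = (0.2660)(3.25) / 0.3814 = 2.267 rad/s.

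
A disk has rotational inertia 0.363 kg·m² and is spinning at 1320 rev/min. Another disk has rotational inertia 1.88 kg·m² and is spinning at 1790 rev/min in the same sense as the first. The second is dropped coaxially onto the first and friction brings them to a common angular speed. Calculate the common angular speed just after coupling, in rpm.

No external torque acts about the common axis, so total angular momentum is conserved.
Taking A's sense as positive: L = (0.3630)(1320) + (1.880)(1790) = 3844 kg·m²·rpm.
Combined I = 0.3630 + 1.880 = 2.243 kg·m².
ω_f = L / I = 3844 / 2.243 = 1714 rpm.

|ω_f| ≈ 1710 rpm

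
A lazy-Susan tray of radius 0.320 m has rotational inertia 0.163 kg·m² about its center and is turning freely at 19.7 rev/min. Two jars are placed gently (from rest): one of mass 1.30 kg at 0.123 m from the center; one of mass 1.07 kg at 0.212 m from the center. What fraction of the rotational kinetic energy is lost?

fraction ≈ 0.294

No external torque acts about the center; L_before = L_after.
Added inertia Σmr² = (1.30)(0.123)² + (1.07)(0.212)² = 0.06776 kg·m²; I_f = 0.1630 + 0.06776 = 0.2308 kg·m².
ω_f = I_p ω_i / I_f = (0.1630)(19.7) / 0.2308 = 13.92 rpm.
KE_i = ½(0.1630)(2.063 rad/s)² = 0.3469 J; KE_f = ½(0.2308)(1.457)² = 0.2450 J.
Fraction lost = 0.2936.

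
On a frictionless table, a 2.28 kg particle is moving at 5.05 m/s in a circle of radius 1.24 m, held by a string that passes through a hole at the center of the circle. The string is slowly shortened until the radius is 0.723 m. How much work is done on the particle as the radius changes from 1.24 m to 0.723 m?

W ≈ 56.4 J

Central (radial) force ⇒ zero torque about the center ⇒ m v r is constant.
v₂ = v₁ r₁ / r₂ = (5.05)(1.24) / (0.723) = 8.661 m/s.
W = ΔKE = ½m(v₂² − v₁²) = 56.44 J.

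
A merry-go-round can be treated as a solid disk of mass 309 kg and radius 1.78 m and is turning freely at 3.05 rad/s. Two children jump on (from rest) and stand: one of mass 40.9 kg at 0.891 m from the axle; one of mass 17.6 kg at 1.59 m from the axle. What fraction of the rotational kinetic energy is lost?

fraction ≈ 0.136

The added mass arrives with no angular momentum about the axle, and any external torque about the axle is negligible, so the system's angular momentum is conserved.
I_p = ½(309)(1.78)² = 489.5 kg·m².
Added inertia Σmr² = (40.9)(0.891)² + (17.6)(1.59)² = 76.96 kg·m²; I_f = 489.5 + 76.96 = 566.5 kg·m².
ω_f = I_p ω_i / I_f = (489.5)(3.05) / 566.5 = 2.636 rad/s.
KE_i = ½(489.5)(3.050 rad/s)² = 2277 J; KE_f = ½(566.5)(2.636)² = 1968 J.
Fraction lost = 0.1359.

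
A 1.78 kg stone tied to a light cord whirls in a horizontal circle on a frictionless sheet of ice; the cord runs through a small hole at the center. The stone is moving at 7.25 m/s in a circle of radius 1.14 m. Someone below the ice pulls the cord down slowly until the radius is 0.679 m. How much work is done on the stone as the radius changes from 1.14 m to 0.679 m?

Central (radial) force ⇒ zero torque about the center ⇒ m v r is constant.
v₂ = v₁ r₁ / r₂ = (7.25)(1.14) / (0.679) = 12.17 m/s.
W = ΔKE = ½m(v₂² − v₁²) = 85.09 J.

W ≈ 85.1 J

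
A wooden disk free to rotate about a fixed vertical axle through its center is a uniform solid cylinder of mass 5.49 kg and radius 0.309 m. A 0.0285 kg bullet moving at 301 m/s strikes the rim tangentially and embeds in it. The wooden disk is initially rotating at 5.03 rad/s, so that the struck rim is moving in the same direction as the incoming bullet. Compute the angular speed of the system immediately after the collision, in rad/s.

|ω_f| ≈ 15.0 rad/s

The axle reaction passes through the axle and exerts no torque about it; angular momentum about the axle is conserved through the impact.
I_p = ½(5.49)(0.309)² = 0.2621 kg·m². Taking the sense of the bullet's angular momentum as positive, L_{bullet} = m v R = (0.0285)(301)(0.309) = 2.651 kg·m²/s.
L_i = +I_p ω_p + m v R = +(0.2621)(5.03) + 2.651 = 3.969 kg·m²/s.
After sticking, I_f = I_p + m R² = 0.2621 + (0.0285)(0.309)² = 0.2648 kg·m².
ω_f = L_i / I_f = 3.969 / 0.2648 = 14.99 rad/s.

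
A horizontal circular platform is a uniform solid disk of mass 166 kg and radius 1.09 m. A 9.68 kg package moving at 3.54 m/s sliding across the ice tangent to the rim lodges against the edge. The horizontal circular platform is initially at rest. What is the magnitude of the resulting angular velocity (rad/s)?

The axle reaction passes through the central axle and exerts no torque about it; angular momentum about the central axle is conserved through the impact.
I_p = ½(166)(1.09)² = 98.61 kg·m². Taking the sense of the package's angular momentum as positive, L_{package} = m v R = (9.68)(3.54)(1.09) = 37.35 kg·m²/s.
L_i = 0 + 37.35 = 37.35 kg·m²/s.
After sticking, I_f = I_p + m R² = 98.61 + (9.68)(1.09)² = 110.1 kg·m².
ω_f = L_i / I_f = 37.35 / 110.1 = 0.3392 rad/s.

|ω_f| ≈ 0.339 rad/s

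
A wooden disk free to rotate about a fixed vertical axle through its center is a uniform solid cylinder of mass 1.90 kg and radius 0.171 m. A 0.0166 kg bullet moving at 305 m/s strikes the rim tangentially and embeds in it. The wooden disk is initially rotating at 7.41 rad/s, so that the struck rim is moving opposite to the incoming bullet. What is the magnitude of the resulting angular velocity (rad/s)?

The axle reaction passes through the axle and exerts no torque about it; angular momentum about the axle is conserved through the impact.
I_p = ½(1.90)(0.171)² = 0.02778 kg·m². Taking the sense of the bullet's angular momentum as positive, L_{bullet} = m v R = (0.0166)(305)(0.171) = 0.8658 kg·m²/s.
L_i = −I_p ω_p + m v R = −(0.02778)(7.41) + 0.8658 = 0.6599 kg·m²/s.
After sticking, I_f = I_p + m R² = 0.02778 + (0.0166)(0.171)² = 0.02826 kg·m².
ω_f = L_i / I_f = 0.6599 / 0.02826 = 23.35 rad/s.

|ω_f| ≈ 23.3 rad/s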